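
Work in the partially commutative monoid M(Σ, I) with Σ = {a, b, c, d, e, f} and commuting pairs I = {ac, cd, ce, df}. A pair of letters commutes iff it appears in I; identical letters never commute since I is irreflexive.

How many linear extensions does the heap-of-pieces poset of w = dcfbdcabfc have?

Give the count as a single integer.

9

#0=d has no predecessor
#1=c has no predecessor
#2=f depends on [1:c]
#3=b depends on [0:d, 2:f]
#4=d depends on [3:b]
#5=c depends on [3:b]
#6=a depends on [4:d]
#7=b depends on [5:c, 6:a]
#8=f depends on [7:b]
#9=c depends on [8:f]
sources: [0:d, 1:c]
N(rest) = Σ N(rest − s) over sources s of rest; N(one piece) = 1:
  size 1 → [9]=1
  size 2 → [8,9]=1
  size 3 → [7,8,9]=1
  size 4 → [5,7,8,9]=1  [6,7,8,9]=1
  size 5 → [4,6,7,8,9]=1  [5,6,7,8,9]=2
  size 6 → [4,5,6,7,8,9]=3
  size 7 → [3,4,5,6,7,8,9]=3
  size 8 → [0,3,4,5,6,7,8,9]=3  [2,3,4,5,6,7,8,9]=3
  first=0(d) contributes 3
  first=1(c) contributes 6
|[w]| = 9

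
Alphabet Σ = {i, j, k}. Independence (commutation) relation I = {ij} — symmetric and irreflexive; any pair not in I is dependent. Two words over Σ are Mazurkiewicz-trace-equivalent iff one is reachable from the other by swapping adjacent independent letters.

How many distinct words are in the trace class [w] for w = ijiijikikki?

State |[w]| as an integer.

15

#0=i has no predecessor
#1=j has no predecessor
#2=i depends on [0:i]
#3=i depends on [2:i]
#4=j depends on [1:j]
#5=i depends on [3:i]
#6=k depends on [4:j, 5:i]
#7=i depends on [6:k]
#8=k depends on [7:i]
#9=k depends on [8:k]
#10=i depends on [9:k]
sources: [0:i, 1:j]
N(rest) = Σ N(rest − s) over sources s of rest; N(one piece) = 1:
  size 1 → [10]=1
  size 2 → [9,10]=1
  size 3 → [8,9,10]=1
  size 4 → [7,8,9,10]=1
  size 5 → [6,7,8,9,10]=1
  size 6 → [4,6,7,8,9,10]=1  [5,6,7,8,9,10]=1
  size 7 → [1,4,6,7,8,9,10]=1  [3,5,6,7,8,9,10]=1  [4,5,6,7,8,9,10]=2
  size 8 → [1,4,5,6,7,8,9,10]=3  [2,3,5,6,7,8,9,10]=1  [3,4,5,6,7,8,9,10]=3
  size 9 → [0,2,3,5,6,7,8,9,10]=1  [1,3,4,5,6,7,8,9,10]=6  [2,3,4,5,6,7,8,9,10]=4
  first=0(i) contributes 10
  first=1(j) contributes 5
|[w]| = 15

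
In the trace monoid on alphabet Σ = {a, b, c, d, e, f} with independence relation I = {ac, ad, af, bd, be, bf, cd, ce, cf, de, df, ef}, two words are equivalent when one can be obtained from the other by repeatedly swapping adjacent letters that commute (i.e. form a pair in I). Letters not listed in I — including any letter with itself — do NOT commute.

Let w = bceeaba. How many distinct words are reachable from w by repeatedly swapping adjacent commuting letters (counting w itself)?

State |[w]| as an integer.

drop 0:b onto floor
drop 1:c onto {0:b}
drop 2:e onto floor
drop 3:e onto {2:e}
drop 4:a onto {0:b, 3:e}
drop 5:b onto {1:c, 4:a}
drop 6:a onto {5:b}
ground layer = {0:b, 2:e}
drop-orders for the pieces not yet dropped (sum over which currently-grounded one goes next):
  1 to go: {6} 1
  2 to go: {5,6} 1
  3 to go: {1,5,6} 1  {4,5,6} 1
  4 to go: {1,4,5,6} 2  {3,4,5,6} 1
  5 to go: {0,1,4,5,6} 2  {1,3,4,5,6} 3  {2,3,4,5,6} 1
  if 0:b drops first: 4 orders
  if 2:e drops first: 5 orders
heap linearizations: 9

9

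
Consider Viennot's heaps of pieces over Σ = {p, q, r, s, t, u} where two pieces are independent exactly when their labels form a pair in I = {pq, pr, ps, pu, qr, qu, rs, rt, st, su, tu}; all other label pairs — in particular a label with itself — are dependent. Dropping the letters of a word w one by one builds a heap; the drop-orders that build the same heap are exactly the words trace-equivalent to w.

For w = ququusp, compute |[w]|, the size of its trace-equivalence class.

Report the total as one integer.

0(q) covers ∅
1(u) covers ∅
2(q) covers 0:q
3(u) covers 1:u
4(u) covers 3:u
5(s) covers 2:q
6(p) covers ∅
floor of heap: 0:q, 1:u, 6:p
completions by unplaced set U, small U first (add the entries for U minus each lowest piece of U):
  |U|=1: {4}:1  {5}:1  {6}:1
  |U|=2: {2,5}:1  {3,4}:1  {4,5}:2  {4,6}:2  {5,6}:2
  |U|=3: {0,2,5}:1  {1,3,4}:1  {2,4,5}:3  {2,5,6}:3  {3,4,5}:3  {3,4,6}:3  {4,5,6}:6
  |U|=4: {0,2,4,5}:4  {0,2,5,6}:4  {1,3,4,5}:4  {1,3,4,6}:4  {2,3,4,5}:6  {2,4,5,6}:12  {3,4,5,6}:12
  |U|=5: {0,2,3,4,5}:10  {0,2,4,5,6}:20  {1,2,3,4,5}:10  {1,3,4,5,6}:20  {2,3,4,5,6}:30
  start at 0(q): 60
  start at 1(u): 60
  start at 6(p): 20
sum over floor = 140

140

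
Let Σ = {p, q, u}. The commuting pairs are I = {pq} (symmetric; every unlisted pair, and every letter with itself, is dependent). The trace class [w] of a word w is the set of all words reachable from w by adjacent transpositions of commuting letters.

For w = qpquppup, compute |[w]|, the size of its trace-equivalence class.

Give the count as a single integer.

0(q) covers ∅
1(p) covers ∅
2(q) covers 0:q
3(u) covers 1:p, 2:q
4(p) covers 3:u
5(p) covers 4:p
6(u) covers 5:p
7(p) covers 6:u
floor of heap: 0:q, 1:p
completions by unplaced set U, small U first (add the entries for U minus each lowest piece of U):
  |U|=1: {7}:1
  |U|=2: {6,7}:1
  |U|=3: {5,6,7}:1
  |U|=4: {4,5,6,7}:1
  |U|=5: {3,4,5,6,7}:1
  |U|=6: {1,3,4,5,6,7}:1  {2,3,4,5,6,7}:1
  start at 0(q): 2
  start at 1(p): 1
sum over floor = 3

3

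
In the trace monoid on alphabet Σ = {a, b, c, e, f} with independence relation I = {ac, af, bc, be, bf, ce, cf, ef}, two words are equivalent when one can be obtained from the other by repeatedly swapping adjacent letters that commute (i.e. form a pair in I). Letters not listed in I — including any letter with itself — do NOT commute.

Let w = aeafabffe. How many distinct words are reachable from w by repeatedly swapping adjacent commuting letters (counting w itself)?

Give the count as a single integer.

piece 0:a — minimal
piece 1:e rests on {0:a}
piece 2:a rests on {1:e}
piece 3:f — minimal
piece 4:a rests on {2:a}
piece 5:b rests on {4:a}
piece 6:f rests on {3:f}
piece 7:f rests on {6:f}
piece 8:e rests on {4:a}
minimal pieces: {0:a, 3:f}
ways to finish when only these pieces remain (= sum over removing one remaining piece with nothing left below it):
  1 left: {5}→1  {7}→1  {8}→1
  2 left: {5,7}→2  {5,8}→2  {6,7}→1  {7,8}→2
  3 left: {3,6,7}→1  {4,5,8}→2  {5,6,7}→3  {5,7,8}→6  {6,7,8}→3
  4 left: {2,4,5,8}→2  {3,5,6,7}→4  {3,6,7,8}→4  {4,5,7,8}→8  {5,6,7,8}→12
  5 left: {1,2,4,5,8}→2  {2,4,5,7,8}→10  {3,5,6,7,8}→20  {4,5,6,7,8}→20
  6 left: {0,1,2,4,5,8}→2  {1,2,4,5,7,8}→12  {2,4,5,6,7,8}→30  {3,4,5,6,7,8}→40
  7 left: {0,1,2,4,5,7,8}→14  {1,2,4,5,6,7,8}→42  {2,3,4,5,6,7,8}→70
  placing 0:a first → 112 extensions
  placing 3:f first → 56 extensions
total linear extensions = 168

168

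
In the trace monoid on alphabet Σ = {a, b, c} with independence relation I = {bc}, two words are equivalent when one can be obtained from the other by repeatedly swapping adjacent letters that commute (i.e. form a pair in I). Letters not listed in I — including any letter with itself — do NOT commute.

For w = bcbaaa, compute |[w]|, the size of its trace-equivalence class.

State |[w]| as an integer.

3

piece 0:b — minimal
piece 1:c — minimal
piece 2:b rests on {0:b}
piece 3:a rests on {1:c, 2:b}
piece 4:a rests on {3:a}
piece 5:a rests on {4:a}
minimal pieces: {0:b, 1:c}
ways to finish when only these pieces remain (= sum over removing one remaining piece with nothing left below it):
  1 left: {5}→1
  2 left: {4,5}→1
  3 left: {3,4,5}→1
  4 left: {1,3,4,5}→1  {2,3,4,5}→1
  placing 0:b first → 2 extensions
  placing 1:c first → 1 extensions
total linear extensions = 3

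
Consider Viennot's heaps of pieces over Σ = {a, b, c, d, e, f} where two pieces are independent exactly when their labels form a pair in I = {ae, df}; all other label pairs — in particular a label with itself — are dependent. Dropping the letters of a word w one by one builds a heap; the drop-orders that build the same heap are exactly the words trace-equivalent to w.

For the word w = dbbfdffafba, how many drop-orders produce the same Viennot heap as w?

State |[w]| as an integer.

drop 0:d onto floor
drop 1:b onto {0:d}
drop 2:b onto {1:b}
drop 3:f onto {2:b}
drop 4:d onto {2:b}
drop 5:f onto {3:f}
drop 6:f onto {5:f}
drop 7:a onto {4:d, 6:f}
drop 8:f onto {7:a}
drop 9:b onto {8:f}
drop 10:a onto {9:b}
ground layer = {0:d}
drop-orders for the pieces not yet dropped (sum over which currently-grounded one goes next):
  1 to go: {10} 1
  2 to go: {9,10} 1
  3 to go: {8,9,10} 1
  4 to go: {7,8,9,10} 1
  5 to go: {4,7,8,9,10} 1  {6,7,8,9,10} 1
  6 to go: {4,6,7,8,9,10} 2  {5,6,7,8,9,10} 1
  7 to go: {3,5,6,7,8,9,10} 1  {4,5,6,7,8,9,10} 3
  8 to go: {3,4,5,6,7,8,9,10} 4
  9 to go: {2,3,4,5,6,7,8,9,10} 4
  if 0:d drops first: 4 orders

4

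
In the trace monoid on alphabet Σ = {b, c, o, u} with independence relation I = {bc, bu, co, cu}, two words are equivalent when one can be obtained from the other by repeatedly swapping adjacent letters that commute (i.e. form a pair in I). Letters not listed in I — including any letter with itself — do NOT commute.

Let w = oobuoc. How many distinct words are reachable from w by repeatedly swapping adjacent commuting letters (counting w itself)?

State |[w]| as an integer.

12

piece 0:o — minimal
piece 1:o rests on {0:o}
piece 2:b rests on {1:o}
piece 3:u rests on {1:o}
piece 4:o rests on {2:b, 3:u}
piece 5:c — minimal
minimal pieces: {0:o, 5:c}
ways to finish when only these pieces remain (= sum over removing one remaining piece with nothing left below it):
  1 left: {4}→1  {5}→1
  2 left: {2,4}→1  {3,4}→1  {4,5}→2
  3 left: {2,3,4}→2  {2,4,5}→3  {3,4,5}→3
  4 left: {1,2,3,4}→2  {2,3,4,5}→8
  placing 0:o first → 10 extensions
  placing 5:c first → 2 extensions
total linear extensions = 12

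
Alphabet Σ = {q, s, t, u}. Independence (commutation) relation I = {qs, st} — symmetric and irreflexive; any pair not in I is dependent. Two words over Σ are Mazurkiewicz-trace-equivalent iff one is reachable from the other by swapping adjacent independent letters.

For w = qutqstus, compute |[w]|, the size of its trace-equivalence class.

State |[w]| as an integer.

4

piece 0:q — minimal
piece 1:u rests on {0:q}
piece 2:t rests on {1:u}
piece 3:q rests on {2:t}
piece 4:s rests on {1:u}
piece 5:t rests on {3:q}
piece 6:u rests on {4:s, 5:t}
piece 7:s rests on {6:u}
minimal pieces: {0:q}
ways to finish when only these pieces remain (= sum over removing one remaining piece with nothing left below it):
  1 left: {7}→1
  2 left: {6,7}→1
  3 left: {4,6,7}→1  {5,6,7}→1
  4 left: {3,5,6,7}→1  {4,5,6,7}→2
  5 left: {2,3,5,6,7}→1  {3,4,5,6,7}→3
  6 left: {2,3,4,5,6,7}→4
  placing 0:q first → 4 extensions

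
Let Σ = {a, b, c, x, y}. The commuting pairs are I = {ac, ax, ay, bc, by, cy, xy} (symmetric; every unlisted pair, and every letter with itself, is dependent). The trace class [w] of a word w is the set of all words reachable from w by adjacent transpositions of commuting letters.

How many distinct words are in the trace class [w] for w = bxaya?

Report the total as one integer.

#0=b has no predecessor
#1=x depends on [0:b]
#2=a depends on [0:b]
#3=y has no predecessor
#4=a depends on [2:a]
sources: [0:b, 3:y]
N(rest) = Σ N(rest − s) over sources s of rest; N(one piece) = 1:
  size 1 → [1]=1  [3]=1  [4]=1
  size 2 → [1,3]=2  [1,4]=2  [2,4]=1  [3,4]=2
  size 3 → [1,2,4]=3  [1,3,4]=6  [2,3,4]=3
  first=0(b) contributes 12
  first=3(y) contributes 3
|[w]| = 15

15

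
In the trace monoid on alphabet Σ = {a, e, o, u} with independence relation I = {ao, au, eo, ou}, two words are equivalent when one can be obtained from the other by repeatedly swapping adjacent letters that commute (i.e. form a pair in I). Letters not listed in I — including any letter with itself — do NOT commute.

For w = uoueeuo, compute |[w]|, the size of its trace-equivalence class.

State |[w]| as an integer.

21

drop 0:u onto floor
drop 1:o onto floor
drop 2:u onto {0:u}
drop 3:e onto {2:u}
drop 4:e onto {3:e}
drop 5:u onto {4:e}
drop 6:o onto {1:o}
ground layer = {0:u, 1:o}
drop-orders for the pieces not yet dropped (sum over which currently-grounded one goes next):
  1 to go: {5} 1  {6} 1
  2 to go: {1,6} 1  {4,5} 1  {5,6} 2
  3 to go: {1,5,6} 3  {3,4,5} 1  {4,5,6} 3
  4 to go: {1,4,5,6} 6  {2,3,4,5} 1  {3,4,5,6} 4
  5 to go: {0,2,3,4,5} 1  {1,3,4,5,6} 10  {2,3,4,5,6} 5
  if 0:u drops first: 15 orders
  if 1:o drops first: 6 orders
heap linearizations: 21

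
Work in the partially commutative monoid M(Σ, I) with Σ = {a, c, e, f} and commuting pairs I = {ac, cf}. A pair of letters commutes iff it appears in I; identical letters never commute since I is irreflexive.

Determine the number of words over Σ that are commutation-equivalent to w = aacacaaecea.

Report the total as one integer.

21

0(a) covers ∅
1(a) covers 0:a
2(c) covers ∅
3(a) covers 1:a
4(c) covers 2:c
5(a) covers 3:a
6(a) covers 5:a
7(e) covers 4:c, 6:a
8(c) covers 7:e
9(e) covers 8:c
10(a) covers 9:e
floor of heap: 0:a, 2:c
completions by unplaced set U, small U first (add the entries for U minus each lowest piece of U):
  |U|=1: {10}:1
  |U|=2: {9,10}:1
  |U|=3: {8,9,10}:1
  |U|=4: {7,8,9,10}:1
  |U|=5: {4,7,8,9,10}:1  {6,7,8,9,10}:1
  |U|=6: {2,4,7,8,9,10}:1  {4,6,7,8,9,10}:2  {5,6,7,8,9,10}:1
  |U|=7: {2,4,6,7,8,9,10}:3  {3,5,6,7,8,9,10}:1  {4,5,6,7,8,9,10}:3
  |U|=8: {1,3,5,6,7,8,9,10}:1  {2,4,5,6,7,8,9,10}:6  {3,4,5,6,7,8,9,10}:4
  |U|=9: {0,1,3,5,6,7,8,9,10}:1  {1,3,4,5,6,7,8,9,10}:5  {2,3,4,5,6,7,8,9,10}:10
  start at 0(a): 15
  start at 2(c): 6
sum over floor = 21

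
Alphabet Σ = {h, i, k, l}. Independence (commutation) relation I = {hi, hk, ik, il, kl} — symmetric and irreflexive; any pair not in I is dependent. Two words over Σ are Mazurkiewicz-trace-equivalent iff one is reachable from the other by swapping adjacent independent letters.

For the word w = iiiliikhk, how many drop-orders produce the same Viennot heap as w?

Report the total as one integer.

756

drop 0:i onto floor
drop 1:i onto {0:i}
drop 2:i onto {1:i}
drop 3:l onto floor
drop 4:i onto {2:i}
drop 5:i onto {4:i}
drop 6:k onto floor
drop 7:h onto {3:l}
drop 8:k onto {6:k}
ground layer = {0:i, 3:l, 6:k}
drop-orders for the pieces not yet dropped (sum over which currently-grounded one goes next):
  1 to go: {5} 1  {7} 1  {8} 1
  2 to go: {3,7} 1  {4,5} 1  {5,7} 2  {5,8} 2  {6,8} 1  {7,8} 2
  3 to go: {2,4,5} 1  {3,5,7} 3  {3,7,8} 3  {4,5,7} 3  {4,5,8} 3  {5,6,8} 3  {5,7,8} 6  {6,7,8} 3
  4 to go: {1,2,4,5} 1  {2,4,5,7} 4  {2,4,5,8} 4  {3,4,5,7} 6  {3,5,7,8} 12  {3,6,7,8} 6  {4,5,6,8} 6  {4,5,7,8} 12  {5,6,7,8} 12
  5 to go: {0,1,2,4,5} 1  {1,2,4,5,7} 5  {1,2,4,5,8} 5  {2,3,4,5,7} 10  {2,4,5,6,8} 10  {2,4,5,7,8} 20  {3,4,5,7,8} 30  {3,5,6,7,8} 30  {4,5,6,7,8} 30
  6 to go: {0,1,2,4,5,7} 6  {0,1,2,4,5,8} 6  {1,2,3,4,5,7} 15  {1,2,4,5,6,8} 15  {1,2,4,5,7,8} 30  {2,3,4,5,7,8} 60  {2,4,5,6,7,8} 60  {3,4,5,6,7,8} 90
  7 to go: {0,1,2,3,4,5,7} 21  {0,1,2,4,5,6,8} 21  {0,1,2,4,5,7,8} 42  {1,2,3,4,5,7,8} 105  {1,2,4,5,6,7,8} 105  {2,3,4,5,6,7,8} 210
  if 0:i drops first: 420 orders
  if 3:l drops first: 168 orders
  if 6:k drops first: 168 orders
heap linearizations: 756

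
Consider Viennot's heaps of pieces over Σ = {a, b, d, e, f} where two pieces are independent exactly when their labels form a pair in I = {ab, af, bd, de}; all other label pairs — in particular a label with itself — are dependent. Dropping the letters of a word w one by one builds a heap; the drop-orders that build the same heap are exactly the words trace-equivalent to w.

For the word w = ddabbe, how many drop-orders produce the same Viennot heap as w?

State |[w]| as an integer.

#0=d has no predecessor
#1=d depends on [0:d]
#2=a depends on [1:d]
#3=b has no predecessor
#4=b depends on [3:b]
#5=e depends on [2:a, 4:b]
sources: [0:d, 3:b]
N(rest) = Σ N(rest − s) over sources s of rest; N(one piece) = 1:
  size 1 → [5]=1
  size 2 → [2,5]=1  [4,5]=1
  size 3 → [1,2,5]=1  [2,4,5]=2  [3,4,5]=1
  size 4 → [0,1,2,5]=1  [1,2,4,5]=3  [2,3,4,5]=3
  first=0(d) contributes 6
  first=3(b) contributes 4
|[w]| = 10

10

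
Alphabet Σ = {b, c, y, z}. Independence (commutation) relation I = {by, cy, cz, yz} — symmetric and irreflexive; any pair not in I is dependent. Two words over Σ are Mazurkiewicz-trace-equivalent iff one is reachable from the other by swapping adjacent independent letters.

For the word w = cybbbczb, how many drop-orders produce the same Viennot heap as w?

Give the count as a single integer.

16

0(c) covers ∅
1(y) covers ∅
2(b) covers 0:c
3(b) covers 2:b
4(b) covers 3:b
5(c) covers 4:b
6(z) covers 4:b
7(b) covers 5:c, 6:z
floor of heap: 0:c, 1:y
completions by unplaced set U, small U first (add the entries for U minus each lowest piece of U):
  |U|=1: {1}:1  {7}:1
  |U|=2: {1,7}:2  {5,7}:1  {6,7}:1
  |U|=3: {1,5,7}:3  {1,6,7}:3  {5,6,7}:2
  |U|=4: {1,5,6,7}:8  {4,5,6,7}:2
  |U|=5: {1,4,5,6,7}:10  {3,4,5,6,7}:2
  |U|=6: {1,3,4,5,6,7}:12  {2,3,4,5,6,7}:2
  start at 0(c): 14
  start at 1(y): 2
sum over floor = 16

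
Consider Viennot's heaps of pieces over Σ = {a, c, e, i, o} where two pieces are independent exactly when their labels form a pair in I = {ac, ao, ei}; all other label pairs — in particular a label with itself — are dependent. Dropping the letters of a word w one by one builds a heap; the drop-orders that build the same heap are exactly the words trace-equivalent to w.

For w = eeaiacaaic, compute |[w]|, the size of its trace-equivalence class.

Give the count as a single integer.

0(e) covers ∅
1(e) covers 0:e
2(a) covers 1:e
3(i) covers 2:a
4(a) covers 3:i
5(c) covers 3:i
6(a) covers 4:a
7(a) covers 6:a
8(i) covers 5:c, 7:a
9(c) covers 8:i
floor of heap: 0:e
completions by unplaced set U, small U first (add the entries for U minus each lowest piece of U):
  |U|=1: {9}:1
  |U|=2: {8,9}:1
  |U|=3: {5,8,9}:1  {7,8,9}:1
  |U|=4: {5,7,8,9}:2  {6,7,8,9}:1
  |U|=5: {4,6,7,8,9}:1  {5,6,7,8,9}:3
  |U|=6: {4,5,6,7,8,9}:4
  |U|=7: {3,4,5,6,7,8,9}:4
  |U|=8: {2,3,4,5,6,7,8,9}:4
  start at 0(e): 4

4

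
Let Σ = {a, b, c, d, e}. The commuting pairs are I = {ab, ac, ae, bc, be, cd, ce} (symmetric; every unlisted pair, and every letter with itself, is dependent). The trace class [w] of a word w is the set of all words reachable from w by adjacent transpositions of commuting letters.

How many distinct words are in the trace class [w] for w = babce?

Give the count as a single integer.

piece 0:b — minimal
piece 1:a — minimal
piece 2:b rests on {0:b}
piece 3:c — minimal
piece 4:e — minimal
minimal pieces: {0:b, 1:a, 3:c, 4:e}
ways to finish when only these pieces remain (= sum over removing one remaining piece with nothing left below it):
  1 left: {1}→1  {2}→1  {3}→1  {4}→1
  2 left: {0,2}→1  {1,2}→2  {1,3}→2  {1,4}→2  {2,3}→2  {2,4}→2  {3,4}→2
  3 left: {0,1,2}→3  {0,2,3}→3  {0,2,4}→3  {1,2,3}→6  {1,2,4}→6  {1,3,4}→6  {2,3,4}→6
  placing 0:b first → 24 extensions
  placing 1:a first → 12 extensions
  placing 3:c first → 12 extensions
  placing 4:e first → 12 extensions
total linear extensions = 60

60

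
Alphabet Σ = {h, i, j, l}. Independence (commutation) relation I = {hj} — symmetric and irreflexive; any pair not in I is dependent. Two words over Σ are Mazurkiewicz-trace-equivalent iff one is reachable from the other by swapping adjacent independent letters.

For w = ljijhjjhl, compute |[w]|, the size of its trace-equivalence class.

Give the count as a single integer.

10

drop 0:l onto floor
drop 1:j onto {0:l}
drop 2:i onto {1:j}
drop 3:j onto {2:i}
drop 4:h onto {2:i}
drop 5:j onto {3:j}
drop 6:j onto {5:j}
drop 7:h onto {4:h}
drop 8:l onto {6:j, 7:h}
ground layer = {0:l}
drop-orders for the pieces not yet dropped (sum over which currently-grounded one goes next):
  1 to go: {8} 1
  2 to go: {6,8} 1  {7,8} 1
  3 to go: {4,7,8} 1  {5,6,8} 1  {6,7,8} 2
  4 to go: {3,5,6,8} 1  {4,6,7,8} 3  {5,6,7,8} 3
  5 to go: {3,5,6,7,8} 4  {4,5,6,7,8} 6
  6 to go: {3,4,5,6,7,8} 10
  7 to go: {2,3,4,5,6,7,8} 10
  if 0:l drops first: 10 orders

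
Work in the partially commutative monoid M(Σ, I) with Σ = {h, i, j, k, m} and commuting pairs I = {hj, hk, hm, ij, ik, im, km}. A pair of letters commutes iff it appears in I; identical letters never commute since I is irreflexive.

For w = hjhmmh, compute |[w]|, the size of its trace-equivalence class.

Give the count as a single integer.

piece 0:h — minimal
piece 1:j — minimal
piece 2:h rests on {0:h}
piece 3:m rests on {1:j}
piece 4:m rests on {3:m}
piece 5:h rests on {2:h}
minimal pieces: {0:h, 1:j}
ways to finish when only these pieces remain (= sum over removing one remaining piece with nothing left below it):
  1 left: {4}→1  {5}→1
  2 left: {2,5}→1  {3,4}→1  {4,5}→2
  3 left: {0,2,5}→1  {1,3,4}→1  {2,4,5}→3  {3,4,5}→3
  4 left: {0,2,4,5}→4  {1,3,4,5}→4  {2,3,4,5}→6
  placing 0:h first → 10 extensions
  placing 1:j first → 10 extensions
total linear extensions = 20

20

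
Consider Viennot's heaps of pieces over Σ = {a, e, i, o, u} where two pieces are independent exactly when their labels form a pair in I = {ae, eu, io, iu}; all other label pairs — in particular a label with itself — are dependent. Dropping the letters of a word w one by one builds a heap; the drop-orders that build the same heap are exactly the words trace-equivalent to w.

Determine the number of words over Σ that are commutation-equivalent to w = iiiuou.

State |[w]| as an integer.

20

0(i) covers ∅
1(i) covers 0:i
2(i) covers 1:i
3(u) covers ∅
4(o) covers 3:u
5(u) covers 4:o
floor of heap: 0:i, 3:u
completions by unplaced set U, small U first (add the entries for U minus each lowest piece of U):
  |U|=1: {2}:1  {5}:1
  |U|=2: {1,2}:1  {2,5}:2  {4,5}:1
  |U|=3: {0,1,2}:1  {1,2,5}:3  {2,4,5}:3  {3,4,5}:1
  |U|=4: {0,1,2,5}:4  {1,2,4,5}:6  {2,3,4,5}:4
  start at 0(i): 10
  start at 3(u): 10
sum over floor = 20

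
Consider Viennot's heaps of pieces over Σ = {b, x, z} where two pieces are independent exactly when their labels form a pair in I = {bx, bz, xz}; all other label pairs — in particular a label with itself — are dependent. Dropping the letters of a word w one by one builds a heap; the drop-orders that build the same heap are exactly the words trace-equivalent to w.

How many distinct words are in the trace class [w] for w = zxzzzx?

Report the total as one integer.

#0=z has no predecessor
#1=x has no predecessor
#2=z depends on [0:z]
#3=z depends on [2:z]
#4=z depends on [3:z]
#5=x depends on [1:x]
sources: [0:z, 1:x]
N(rest) = Σ N(rest − s) over sources s of rest; N(one piece) = 1:
  size 1 → [4]=1  [5]=1
  size 2 → [1,5]=1  [3,4]=1  [4,5]=2
  size 3 → [1,4,5]=3  [2,3,4]=1  [3,4,5]=3
  size 4 → [0,2,3,4]=1  [1,3,4,5]=6  [2,3,4,5]=4
  first=0(z) contributes 10
  first=1(x) contributes 5
|[w]| = 15

15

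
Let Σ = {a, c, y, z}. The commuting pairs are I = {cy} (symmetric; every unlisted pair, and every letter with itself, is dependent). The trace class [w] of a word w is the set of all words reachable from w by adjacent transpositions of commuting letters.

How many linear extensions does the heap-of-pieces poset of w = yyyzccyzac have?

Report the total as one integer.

0(y) covers ∅
1(y) covers 0:y
2(y) covers 1:y
3(z) covers 2:y
4(c) covers 3:z
5(c) covers 4:c
6(y) covers 3:z
7(z) covers 5:c, 6:y
8(a) covers 7:z
9(c) covers 8:a
floor of heap: 0:y
completions by unplaced set U, small U first (add the entries for U minus each lowest piece of U):
  |U|=1: {9}:1
  |U|=2: {8,9}:1
  |U|=3: {7,8,9}:1
  |U|=4: {5,7,8,9}:1  {6,7,8,9}:1
  |U|=5: {4,5,7,8,9}:1  {5,6,7,8,9}:2
  |U|=6: {4,5,6,7,8,9}:3
  |U|=7: {3,4,5,6,7,8,9}:3
  |U|=8: {2,3,4,5,6,7,8,9}:3
  start at 0(y): 3

3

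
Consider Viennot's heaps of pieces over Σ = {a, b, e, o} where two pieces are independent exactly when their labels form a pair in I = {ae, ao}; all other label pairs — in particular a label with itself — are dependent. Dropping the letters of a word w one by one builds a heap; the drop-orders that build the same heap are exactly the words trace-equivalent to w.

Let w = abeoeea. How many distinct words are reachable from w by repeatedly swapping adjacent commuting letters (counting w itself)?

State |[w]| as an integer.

0(a) covers ∅
1(b) covers 0:a
2(e) covers 1:b
3(o) covers 2:e
4(e) covers 3:o
5(e) covers 4:e
6(a) covers 1:b
floor of heap: 0:a
completions by unplaced set U, small U first (add the entries for U minus each lowest piece of U):
  |U|=1: {5}:1  {6}:1
  |U|=2: {4,5}:1  {5,6}:2
  |U|=3: {3,4,5}:1  {4,5,6}:3
  |U|=4: {2,3,4,5}:1  {3,4,5,6}:4
  |U|=5: {2,3,4,5,6}:5
  start at 0(a): 5

5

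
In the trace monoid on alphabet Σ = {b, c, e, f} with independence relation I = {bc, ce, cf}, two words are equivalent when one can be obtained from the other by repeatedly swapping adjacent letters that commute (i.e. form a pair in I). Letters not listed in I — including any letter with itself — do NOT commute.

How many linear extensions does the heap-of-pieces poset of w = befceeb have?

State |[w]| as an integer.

7

#0=b has no predecessor
#1=e depends on [0:b]
#2=f depends on [1:e]
#3=c has no predecessor
#4=e depends on [2:f]
#5=e depends on [4:e]
#6=b depends on [5:e]
sources: [0:b, 3:c]
N(rest) = Σ N(rest − s) over sources s of rest; N(one piece) = 1:
  size 1 → [3]=1  [6]=1
  size 2 → [3,6]=2  [5,6]=1
  size 3 → [3,5,6]=3  [4,5,6]=1
  size 4 → [2,4,5,6]=1  [3,4,5,6]=4
  size 5 → [1,2,4,5,6]=1  [2,3,4,5,6]=5
  first=0(b) contributes 6
  first=3(c) contributes 1
|[w]| = 7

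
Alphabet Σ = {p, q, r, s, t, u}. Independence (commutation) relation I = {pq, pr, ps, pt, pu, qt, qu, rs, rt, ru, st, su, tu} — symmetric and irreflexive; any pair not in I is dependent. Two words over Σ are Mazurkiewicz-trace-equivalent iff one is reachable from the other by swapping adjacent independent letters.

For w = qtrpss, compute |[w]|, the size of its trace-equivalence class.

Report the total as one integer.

90

drop 0:q onto floor
drop 1:t onto floor
drop 2:r onto {0:q}
drop 3:p onto floor
drop 4:s onto {0:q}
drop 5:s onto {4:s}
ground layer = {0:q, 1:t, 3:p}
drop-orders for the pieces not yet dropped (sum over which currently-grounded one goes next):
  1 to go: {1} 1  {2} 1  {3} 1  {5} 1
  2 to go: {1,2} 2  {1,3} 2  {1,5} 2  {2,3} 2  {2,5} 2  {3,5} 2  {4,5} 1
  3 to go: {1,2,3} 6  {1,2,5} 6  {1,3,5} 6  {1,4,5} 3  {2,3,5} 6  {2,4,5} 3  {3,4,5} 3
  4 to go: {0,2,4,5} 3  {1,2,3,5} 24  {1,2,4,5} 12  {1,3,4,5} 12  {2,3,4,5} 12
  if 0:q drops first: 60 orders
  if 1:t drops first: 15 orders
  if 3:p drops first: 15 orders
heap linearizations: 90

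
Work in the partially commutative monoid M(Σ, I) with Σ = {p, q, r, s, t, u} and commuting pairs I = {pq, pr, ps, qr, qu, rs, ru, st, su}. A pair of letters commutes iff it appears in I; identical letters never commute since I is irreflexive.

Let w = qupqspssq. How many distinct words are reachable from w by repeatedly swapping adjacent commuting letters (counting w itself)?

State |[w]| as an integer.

drop 0:q onto floor
drop 1:u onto floor
drop 2:p onto {1:u}
drop 3:q onto {0:q}
drop 4:s onto {3:q}
drop 5:p onto {2:p}
drop 6:s onto {4:s}
drop 7:s onto {6:s}
drop 8:q onto {7:s}
ground layer = {0:q, 1:u}
drop-orders for the pieces not yet dropped (sum over which currently-grounded one goes next):
  1 to go: {5} 1  {8} 1
  2 to go: {2,5} 1  {5,8} 2  {7,8} 1
  3 to go: {1,2,5} 1  {2,5,8} 3  {5,7,8} 3  {6,7,8} 1
  4 to go: {1,2,5,8} 4  {2,5,7,8} 6  {4,6,7,8} 1  {5,6,7,8} 4
  5 to go: {1,2,5,7,8} 10  {2,5,6,7,8} 10  {3,4,6,7,8} 1  {4,5,6,7,8} 5
  6 to go: {0,3,4,6,7,8} 1  {1,2,5,6,7,8} 20  {2,4,5,6,7,8} 15  {3,4,5,6,7,8} 6
  7 to go: {0,3,4,5,6,7,8} 7  {1,2,4,5,6,7,8} 35  {2,3,4,5,6,7,8} 21
  if 0:q drops first: 56 orders
  if 1:u drops first: 28 orders
heap linearizations: 84

84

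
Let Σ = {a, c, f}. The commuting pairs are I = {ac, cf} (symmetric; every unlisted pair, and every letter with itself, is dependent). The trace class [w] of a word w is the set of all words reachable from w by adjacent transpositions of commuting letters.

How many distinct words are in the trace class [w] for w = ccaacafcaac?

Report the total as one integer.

drop 0:c onto floor
drop 1:c onto {0:c}
drop 2:a onto floor
drop 3:a onto {2:a}
drop 4:c onto {1:c}
drop 5:a onto {3:a}
drop 6:f onto {5:a}
drop 7:c onto {4:c}
drop 8:a onto {6:f}
drop 9:a onto {8:a}
drop 10:c onto {7:c}
ground layer = {0:c, 2:a}
drop-orders for the pieces not yet dropped (sum over which currently-grounded one goes next):
  1 to go: {9} 1  {10} 1
  2 to go: {7,10} 1  {8,9} 1  {9,10} 2
  3 to go: {4,7,10} 1  {6,8,9} 1  {7,9,10} 3  {8,9,10} 3
  4 to go: {1,4,7,10} 1  {4,7,9,10} 4  {5,6,8,9} 1  {6,8,9,10} 4  {7,8,9,10} 6
  5 to go: {0,1,4,7,10} 1  {1,4,7,9,10} 5  {3,5,6,8,9} 1  {4,7,8,9,10} 10  {5,6,8,9,10} 5  {6,7,8,9,10} 10
  6 to go: {0,1,4,7,9,10} 6  {1,4,7,8,9,10} 15  {2,3,5,6,8,9} 1  {3,5,6,8,9,10} 6  {4,6,7,8,9,10} 20  {5,6,7,8,9,10} 15
  7 to go: {0,1,4,7,8,9,10} 21  {1,4,6,7,8,9,10} 35  {2,3,5,6,8,9,10} 7  {3,5,6,7,8,9,10} 21  {4,5,6,7,8,9,10} 35
  8 to go: {0,1,4,6,7,8,9,10} 56  {1,4,5,6,7,8,9,10} 70  {2,3,5,6,7,8,9,10} 28  {3,4,5,6,7,8,9,10} 56
  9 to go: {0,1,4,5,6,7,8,9,10} 126  {1,3,4,5,6,7,8,9,10} 126  {2,3,4,5,6,7,8,9,10} 84
  if 0:c drops first: 210 orders
  if 2:a drops first: 252 orders
heap linearizations: 462

462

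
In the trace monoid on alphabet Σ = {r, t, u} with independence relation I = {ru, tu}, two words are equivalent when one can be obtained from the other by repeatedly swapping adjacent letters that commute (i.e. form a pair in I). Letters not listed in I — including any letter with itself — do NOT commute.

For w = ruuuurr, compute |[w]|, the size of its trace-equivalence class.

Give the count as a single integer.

0(r) covers ∅
1(u) covers ∅
2(u) covers 1:u
3(u) covers 2:u
4(u) covers 3:u
5(r) covers 0:r
6(r) covers 5:r
floor of heap: 0:r, 1:u
completions by unplaced set U, small U first (add the entries for U minus each lowest piece of U):
  |U|=1: {4}:1  {6}:1
  |U|=2: {3,4}:1  {4,6}:2  {5,6}:1
  |U|=3: {0,5,6}:1  {2,3,4}:1  {3,4,6}:3  {4,5,6}:3
  |U|=4: {0,4,5,6}:4  {1,2,3,4}:1  {2,3,4,6}:4  {3,4,5,6}:6
  |U|=5: {0,3,4,5,6}:10  {1,2,3,4,6}:5  {2,3,4,5,6}:10
  start at 0(r): 15
  start at 1(u): 20
sum over floor = 35

35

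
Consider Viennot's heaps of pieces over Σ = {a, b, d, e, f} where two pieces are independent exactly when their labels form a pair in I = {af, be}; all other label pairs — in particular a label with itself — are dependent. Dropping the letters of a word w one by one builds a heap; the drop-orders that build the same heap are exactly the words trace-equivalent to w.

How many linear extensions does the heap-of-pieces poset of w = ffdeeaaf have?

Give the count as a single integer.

3

0(f) covers ∅
1(f) covers 0:f
2(d) covers 1:f
3(e) covers 2:d
4(e) covers 3:e
5(a) covers 4:e
6(a) covers 5:a
7(f) covers 4:e
floor of heap: 0:f
completions by unplaced set U, small U first (add the entries for U minus each lowest piece of U):
  |U|=1: {6}:1  {7}:1
  |U|=2: {5,6}:1  {6,7}:2
  |U|=3: {5,6,7}:3
  |U|=4: {4,5,6,7}:3
  |U|=5: {3,4,5,6,7}:3
  |U|=6: {2,3,4,5,6,7}:3
  start at 0(f): 3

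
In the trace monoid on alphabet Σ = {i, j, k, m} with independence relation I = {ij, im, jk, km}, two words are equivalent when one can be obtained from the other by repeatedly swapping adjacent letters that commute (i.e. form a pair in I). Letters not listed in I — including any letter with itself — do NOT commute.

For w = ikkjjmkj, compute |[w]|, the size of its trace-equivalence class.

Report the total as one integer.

70

drop 0:i onto floor
drop 1:k onto {0:i}
drop 2:k onto {1:k}
drop 3:j onto floor
drop 4:j onto {3:j}
drop 5:m onto {4:j}
drop 6:k onto {2:k}
drop 7:j onto {5:m}
ground layer = {0:i, 3:j}
drop-orders for the pieces not yet dropped (sum over which currently-grounded one goes next):
  1 to go: {6} 1  {7} 1
  2 to go: {2,6} 1  {5,7} 1  {6,7} 2
  3 to go: {1,2,6} 1  {2,6,7} 3  {4,5,7} 1  {5,6,7} 3
  4 to go: {0,1,2,6} 1  {1,2,6,7} 4  {2,5,6,7} 6  {3,4,5,7} 1  {4,5,6,7} 4
  5 to go: {0,1,2,6,7} 5  {1,2,5,6,7} 10  {2,4,5,6,7} 10  {3,4,5,6,7} 5
  6 to go: {0,1,2,5,6,7} 15  {1,2,4,5,6,7} 20  {2,3,4,5,6,7} 15
  if 0:i drops first: 35 orders
  if 3:j drops first: 35 orders
heap linearizations: 70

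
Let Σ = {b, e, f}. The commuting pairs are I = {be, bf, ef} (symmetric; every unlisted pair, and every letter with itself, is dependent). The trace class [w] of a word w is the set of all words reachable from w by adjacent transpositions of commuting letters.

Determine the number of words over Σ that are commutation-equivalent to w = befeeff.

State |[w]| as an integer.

piece 0:b — minimal
piece 1:e — minimal
piece 2:f — minimal
piece 3:e rests on {1:e}
piece 4:e rests on {3:e}
piece 5:f rests on {2:f}
piece 6:f rests on {5:f}
minimal pieces: {0:b, 1:e, 2:f}
ways to finish when only these pieces remain (= sum over removing one remaining piece with nothing left below it):
  1 left: {0}→1  {4}→1  {6}→1
  2 left: {0,4}→2  {0,6}→2  {3,4}→1  {4,6}→2  {5,6}→1
  3 left: {0,3,4}→3  {0,4,6}→6  {0,5,6}→3  {1,3,4}→1  {2,5,6}→1  {3,4,6}→3  {4,5,6}→3
  4 left: {0,1,3,4}→4  {0,2,5,6}→4  {0,3,4,6}→12  {0,4,5,6}→12  {1,3,4,6}→4  {2,4,5,6}→4  {3,4,5,6}→6
  5 left: {0,1,3,4,6}→20  {0,2,4,5,6}→20  {0,3,4,5,6}→30  {1,3,4,5,6}→10  {2,3,4,5,6}→10
  placing 0:b first → 20 extensions
  placing 1:e first → 60 extensions
  placing 2:f first → 60 extensions
total linear extensions = 140

140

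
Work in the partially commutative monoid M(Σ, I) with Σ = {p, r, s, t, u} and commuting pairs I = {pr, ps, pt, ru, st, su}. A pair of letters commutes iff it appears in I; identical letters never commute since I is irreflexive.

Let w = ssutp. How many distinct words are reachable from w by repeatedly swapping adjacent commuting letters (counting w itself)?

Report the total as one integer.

0(s) covers ∅
1(s) covers 0:s
2(u) covers ∅
3(t) covers 2:u
4(p) covers 2:u
floor of heap: 0:s, 2:u
completions by unplaced set U, small U first (add the entries for U minus each lowest piece of U):
  |U|=1: {1}:1  {3}:1  {4}:1
  |U|=2: {0,1}:1  {1,3}:2  {1,4}:2  {3,4}:2
  |U|=3: {0,1,3}:3  {0,1,4}:3  {1,3,4}:6  {2,3,4}:2
  start at 0(s): 8
  start at 2(u): 12
sum over floor = 20

20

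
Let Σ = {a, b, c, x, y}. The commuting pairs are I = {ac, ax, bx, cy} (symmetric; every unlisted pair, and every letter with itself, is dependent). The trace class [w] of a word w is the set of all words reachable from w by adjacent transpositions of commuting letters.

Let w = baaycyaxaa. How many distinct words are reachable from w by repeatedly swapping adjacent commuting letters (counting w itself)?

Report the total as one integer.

26

0(b) covers ∅
1(a) covers 0:b
2(a) covers 1:a
3(y) covers 2:a
4(c) covers 0:b
5(y) covers 3:y
6(a) covers 5:y
7(x) covers 4:c, 5:y
8(a) covers 6:a
9(a) covers 8:a
floor of heap: 0:b
completions by unplaced set U, small U first (add the entries for U minus each lowest piece of U):
  |U|=1: {7}:1  {9}:1
  |U|=2: {4,7}:1  {7,9}:2  {8,9}:1
  |U|=3: {4,7,9}:3  {6,8,9}:1  {7,8,9}:3
  |U|=4: {4,7,8,9}:6  {6,7,8,9}:4
  |U|=5: {4,6,7,8,9}:10  {5,6,7,8,9}:4
  |U|=6: {3,5,6,7,8,9}:4  {4,5,6,7,8,9}:14
  |U|=7: {2,3,5,6,7,8,9}:4  {3,4,5,6,7,8,9}:18
  |U|=8: {1,2,3,5,6,7,8,9}:4  {2,3,4,5,6,7,8,9}:22
  start at 0(b): 26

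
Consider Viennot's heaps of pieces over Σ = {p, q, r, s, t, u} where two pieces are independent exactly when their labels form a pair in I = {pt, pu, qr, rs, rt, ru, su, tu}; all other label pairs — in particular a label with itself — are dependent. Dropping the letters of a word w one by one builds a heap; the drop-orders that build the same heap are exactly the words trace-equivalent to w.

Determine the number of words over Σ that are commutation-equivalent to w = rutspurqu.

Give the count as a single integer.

153

#0=r has no predecessor
#1=u has no predecessor
#2=t has no predecessor
#3=s depends on [2:t]
#4=p depends on [0:r, 3:s]
#5=u depends on [1:u]
#6=r depends on [4:p]
#7=q depends on [4:p, 5:u]
#8=u depends on [7:q]
sources: [0:r, 1:u, 2:t]
N(rest) = Σ N(rest − s) over sources s of rest; N(one piece) = 1:
  size 1 → [6]=1  [8]=1
  size 2 → [6,8]=2  [7,8]=1
  size 3 → [5,7,8]=1  [6,7,8]=3
  size 4 → [1,5,7,8]=1  [4,6,7,8]=3  [5,6,7,8]=4
  size 5 → [0,4,6,7,8]=3  [1,5,6,7,8]=5  [3,4,6,7,8]=3  [4,5,6,7,8]=7
  size 6 → [0,3,4,6,7,8]=6  [0,4,5,6,7,8]=10  [1,4,5,6,7,8]=12  [2,3,4,6,7,8]=3  [3,4,5,6,7,8]=10
  size 7 → [0,1,4,5,6,7,8]=22  [0,2,3,4,6,7,8]=9  [0,3,4,5,6,7,8]=26  [1,3,4,5,6,7,8]=22  [2,3,4,5,6,7,8]=13
  first=0(r) contributes 35
  first=1(u) contributes 48
  first=2(t) contributes 70
|[w]| = 153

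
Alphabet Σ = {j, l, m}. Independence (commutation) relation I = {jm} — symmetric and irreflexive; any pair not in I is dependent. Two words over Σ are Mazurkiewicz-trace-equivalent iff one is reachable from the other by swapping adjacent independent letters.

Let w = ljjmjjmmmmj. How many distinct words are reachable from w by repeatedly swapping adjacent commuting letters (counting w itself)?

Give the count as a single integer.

drop 0:l onto floor
drop 1:j onto {0:l}
drop 2:j onto {1:j}
drop 3:m onto {0:l}
drop 4:j onto {2:j}
drop 5:j onto {4:j}
drop 6:m onto {3:m}
drop 7:m onto {6:m}
drop 8:m onto {7:m}
drop 9:m onto {8:m}
drop 10:j onto {5:j}
ground layer = {0:l}
drop-orders for the pieces not yet dropped (sum over which currently-grounded one goes next):
  1 to go: {9} 1  {10} 1
  2 to go: {5,10} 1  {8,9} 1  {9,10} 2
  3 to go: {4,5,10} 1  {5,9,10} 3  {7,8,9} 1  {8,9,10} 3
  4 to go: {2,4,5,10} 1  {4,5,9,10} 4  {5,8,9,10} 6  {6,7,8,9} 1  {7,8,9,10} 4
  5 to go: {1,2,4,5,10} 1  {2,4,5,9,10} 5  {3,6,7,8,9} 1  {4,5,8,9,10} 10  {5,7,8,9,10} 10  {6,7,8,9,10} 5
  6 to go: {1,2,4,5,9,10} 6  {2,4,5,8,9,10} 15  {3,6,7,8,9,10} 6  {4,5,7,8,9,10} 20  {5,6,7,8,9,10} 15
  7 to go: {1,2,4,5,8,9,10} 21  {2,4,5,7,8,9,10} 35  {3,5,6,7,8,9,10} 21  {4,5,6,7,8,9,10} 35
  8 to go: {1,2,4,5,7,8,9,10} 56  {2,4,5,6,7,8,9,10} 70  {3,4,5,6,7,8,9,10} 56
  9 to go: {1,2,4,5,6,7,8,9,10} 126  {2,3,4,5,6,7,8,9,10} 126
  if 0:l drops first: 252 orders

252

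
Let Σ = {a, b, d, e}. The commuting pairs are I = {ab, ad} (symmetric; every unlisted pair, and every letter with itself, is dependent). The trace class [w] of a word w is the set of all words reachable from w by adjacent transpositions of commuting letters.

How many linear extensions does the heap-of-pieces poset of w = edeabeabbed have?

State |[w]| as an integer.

6

drop 0:e onto floor
drop 1:d onto {0:e}
drop 2:e onto {1:d}
drop 3:a onto {2:e}
drop 4:b onto {2:e}
drop 5:e onto {3:a, 4:b}
drop 6:a onto {5:e}
drop 7:b onto {5:e}
drop 8:b onto {7:b}
drop 9:e onto {6:a, 8:b}
drop 10:d onto {9:e}
ground layer = {0:e}
drop-orders for the pieces not yet dropped (sum over which currently-grounded one goes next):
  1 to go: {10} 1
  2 to go: {9,10} 1
  3 to go: {6,9,10} 1  {8,9,10} 1
  4 to go: {6,8,9,10} 2  {7,8,9,10} 1
  5 to go: {6,7,8,9,10} 3
  6 to go: {5,6,7,8,9,10} 3
  7 to go: {3,5,6,7,8,9,10} 3  {4,5,6,7,8,9,10} 3
  8 to go: {3,4,5,6,7,8,9,10} 6
  9 to go: {2,3,4,5,6,7,8,9,10} 6
  if 0:e drops first: 6 orders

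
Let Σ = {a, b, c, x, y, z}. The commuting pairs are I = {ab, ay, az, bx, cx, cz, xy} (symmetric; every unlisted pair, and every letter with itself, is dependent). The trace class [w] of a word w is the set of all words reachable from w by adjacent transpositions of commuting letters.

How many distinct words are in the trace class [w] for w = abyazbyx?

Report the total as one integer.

#0=a has no predecessor
#1=b has no predecessor
#2=y depends on [1:b]
#3=a depends on [0:a]
#4=z depends on [2:y]
#5=b depends on [4:z]
#6=y depends on [5:b]
#7=x depends on [3:a, 4:z]
sources: [0:a, 1:b]
N(rest) = Σ N(rest − s) over sources s of rest; N(one piece) = 1:
  size 1 → [6]=1  [7]=1
  size 2 → [3,7]=1  [5,6]=1  [6,7]=2
  size 3 → [0,3,7]=1  [3,6,7]=3  [5,6,7]=3
  size 4 → [0,3,6,7]=4  [3,5,6,7]=6  [4,5,6,7]=3
  size 5 → [0,3,5,6,7]=10  [2,4,5,6,7]=3  [3,4,5,6,7]=9
  size 6 → [0,3,4,5,6,7]=19  [1,2,4,5,6,7]=3  [2,3,4,5,6,7]=12
  first=0(a) contributes 15
  first=1(b) contributes 31
|[w]| = 46

46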